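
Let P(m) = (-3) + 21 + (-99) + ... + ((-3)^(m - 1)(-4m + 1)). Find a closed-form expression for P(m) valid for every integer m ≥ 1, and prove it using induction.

We claim P(m) = (-3)^m·m for all m ≥ 1.
When m = 1: P(1) = -3, and the closed form gives -3. They agree.
Suppose the result is true for m = p, so P(p) = (-3)^p·p.
Then P(p+1) = P(p) + ((-3)^p(-4p - 3)) = ((-3)^p·p) + ((-3)^p(-4p - 3)).
Simplifying, P(p+1) = (-3)^(p + 1)(p + 1) = (-3)^(p+1)·(p+1),
which is the closed form with m = p+1.
Hence, by induction on m, the claim holds for every m ≥ 1.

P(m) = (-3)^m·m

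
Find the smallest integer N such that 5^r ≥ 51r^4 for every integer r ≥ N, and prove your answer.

N = 8

At r = 7: 78125 < 122451, so the inequality fails and N ≥ 8. We prove 5^r ≥ 51r^4 for all r ≥ 8.
When r = 8: 5^r = 390625 and 51r^4 = 208896, so 390625 ≥ 208896.
Inductive step: suppose the statement holds for some j ≥ 8, so 5^j ≥ 51j^4.
Then 5^(j + 1) = 5·(5^j) ≥ 5·(51j^4).
Also, for j ≥ 8 we have 5·(51j^4) ≥ 51(j+1)^4, since 5 ≥ (1 + 1/j)^4 for all j ≥ 8.
Combining, 5^(j + 1) ≥ 51(j+1)^4.
By induction, the statement is established for all r ≥ 8.
Hence the smallest such N is 8.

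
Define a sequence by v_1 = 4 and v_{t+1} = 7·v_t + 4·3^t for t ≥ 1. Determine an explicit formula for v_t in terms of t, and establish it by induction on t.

Computing the first terms: v_1 = 4, v_2 = 40, v_3 = 316. This suggests v_t = -3^t + 7^t.
Base case (t = 1): the formula gives 4 = 4 = v_1.
Inductive step: assume the claim holds for t = k, so v_k = -3^k + 7^k.
Then v_{k+1} = 7·v_k + 4·3^k = 7·(-3^k + 7^k) + 4·3^k = -3^(k + 1) + 7^(k + 1),
which is the claimed formula at t = k+1.
By induction, the statement is established for all t ≥ 1.

v_t = -3^t + 7^t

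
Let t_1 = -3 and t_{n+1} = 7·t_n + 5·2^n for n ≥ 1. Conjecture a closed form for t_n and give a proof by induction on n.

Computing the first terms: t_1 = -3, t_2 = -11, t_3 = -57. This suggests t_n = -2^n - 7^(n - 1).
Base step (n = 1): the formula gives -3 = -3 = t_1.
Suppose the result is true for n = p, so t_p = -2^p - 7^(p - 1).
Then t_{p+1} = 7·t_p + 5·2^p = 7·(-2^p - 7^(p - 1)) + 5·2^p = -2^(p + 1) - 7^p = -2^(p+1) - 7^((p+1) - 1),
which is the claimed formula at n = p+1.
Hence, by induction on n, the claim holds for every n ≥ 1.

t_n = -2^n - 7^(n - 1)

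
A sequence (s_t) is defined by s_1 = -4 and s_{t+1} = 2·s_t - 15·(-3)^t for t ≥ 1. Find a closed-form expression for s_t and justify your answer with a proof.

s_t = -(-3)^(t + 1) + 5·2^(t - 1)

Computing the first terms: s_1 = -4, s_2 = 37, s_3 = -61. This suggests s_t = -(-3)^(t + 1) + 5·2^(t - 1).
Base step (t = 1): the formula gives -4 = -4 = s_1.
Inductive step: suppose the statement holds for some m ≥ 1, so s_m = -(-3)^(m + 1) + 5·2^(m - 1).
Then s_{m+1} = 2·s_m - 15·(-3)^m = 2·(-(-3)^(m + 1) + 5·2^(m - 1)) - 15·(-3)^m = -(-3)^(m + 2) + 5·2^m = -(-3)^((m+1) + 1) + 5·2^((m+1) - 1),
which is the claimed formula at t = m+1.
Hence, by induction on t, the claim holds for every t ≥ 1.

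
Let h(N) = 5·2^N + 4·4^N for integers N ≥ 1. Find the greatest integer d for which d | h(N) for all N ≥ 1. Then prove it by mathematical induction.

d = 2

Computing the first values: h(1) = 26 and h(2) = 84; gcd(26, 84) = 2, so d ≤ 2.
We prove 2 | 5·2^N + 4·4^N for all N ≥ 1 by induction on N.
When N = 1: h(1) = 26 = 2·(13), so 2 | h(1).
Inductive step: assume the claim holds for N = m, i.e. 2 | h(m). Then
h(m+1) − 4·h(m) = (5·2^(m+1) + 4·4^(m+1)) − 4·(5·2^m + 4·4^m) = (5)·2^m·(2 − 4) = (-10)·2^m. Since 2 | h(m) by the inductive hypothesis, 2 | 4·h(m); and 2 | -10 since -10 = 2·-5. Therefore 2 | h(m+1).
Hence, by induction on N, the claim holds for every N ≥ 1.
Therefore the largest such d is 2.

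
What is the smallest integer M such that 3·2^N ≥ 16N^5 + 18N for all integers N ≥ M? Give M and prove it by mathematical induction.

At N = 25: 100663296 < 156250450, so the inequality fails and M ≥ 26. We prove 3·2^N ≥ 16N^5 + 18N for all N ≥ 26.
Base case (N = 26): 3·2^N = 201326592 and 16N^5 + 18N = 190102484, so 201326592 ≥ 190102484.
Inductive step: suppose the statement holds for some j ≥ 26, so 3·2^j ≥ 16j^5 + 18j.
Then 3·2^(j + 1) = 2·(3·2^j) ≥ 2·(16j^5 + 18j).
Also, for j ≥ 26 we have 2·(16j^5 + 18j) ≥ 16(j+1)^5 + 18(j+1), since 2·(16j^5 + 18j) − (16(j+1)^5 + 18(j+1)) = 16j^5 - 80j^4 - 160j^3 - 160j^2 - 62j - 34, which is nonnegative for all j ≥ 26.
Combining, 3·2^(j + 1) ≥ 16(j+1)^5 + 18(j+1).
This completes the induction.
Hence the smallest such M is 26.

M = 26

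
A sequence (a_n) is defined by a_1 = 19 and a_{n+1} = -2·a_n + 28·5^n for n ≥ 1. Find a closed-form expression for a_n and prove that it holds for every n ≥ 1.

a_n = -(-2)^(n - 1) + 4·5^n

Computing the first terms: a_1 = 19, a_2 = 102, a_3 = 496. This suggests a_n = -(-2)^(n - 1) + 4·5^n.
Base case (n = 1): the formula gives 19 = 19 = a_1.
For the inductive step, assume it holds for an arbitrary k ≥ 1, so a_k = -(-2)^(k - 1) + 4·5^k.
Then a_{k+1} = -2·a_k + 28·5^k = -2·(-(-2)^(k - 1) + 4·5^k) + 28·5^k = -(-2)^k + 4·5^(k + 1) = -(-2)^((k+1) - 1) + 4·5^(k+1),
which is the claimed formula at n = k+1.
Hence, by induction on n, the claim holds for every n ≥ 1.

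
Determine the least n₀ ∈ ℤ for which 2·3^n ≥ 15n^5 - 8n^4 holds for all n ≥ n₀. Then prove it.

At n = 13: 3188646 < 5340907, so the inequality fails and n₀ ≥ 14. We prove 2·3^n ≥ 15n^5 - 8n^4 for all n ≥ 14.
Base step (n = 14): 2·3^n = 9565938 and 15n^5 - 8n^4 = 7760032, so 9565938 ≥ 7760032.
Inductive step: suppose the statement holds for some p ≥ 14, so 2·3^p ≥ 15p^5 - 8p^4.
Then 2·3^(p + 1) = 3·(2·3^p) ≥ 3·(15p^5 - 8p^4).
Also, for p ≥ 14 we have 3·(15p^5 - 8p^4) ≥ 15(p+1)^5 - 8(p+1)^4, since 3·(15p^5 - 8p^4) − (15(p+1)^5 - 8(p+1)^4) = 30p^5 - 91p^4 - 118p^3 - 102p^2 - 43p - 7, which is nonnegative for all p ≥ 14.
Combining, 2·3^(p + 1) ≥ 15(p+1)^5 - 8(p+1)^4.
By induction, the statement is established for all n ≥ 14.
Hence the smallest such n₀ is 14.

n₀ = 14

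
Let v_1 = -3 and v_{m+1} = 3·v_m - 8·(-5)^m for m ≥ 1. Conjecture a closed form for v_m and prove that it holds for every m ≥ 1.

Computing the first terms: v_1 = -3, v_2 = 31, v_3 = -107. This suggests v_m = (-5)^m + 2·3^(m - 1).
For the base case m = 1: the formula gives -3 = -3 = v_1.
For the inductive step, assume it holds for an arbitrary k ≥ 1, so v_k = (-5)^k + 2·3^(k - 1).
Then v_{k+1} = 3·v_k - 8·(-5)^k = 3·((-5)^k + 2·3^(k - 1)) - 8·(-5)^k = (-5)^(k + 1) + 2·3^k = (-5)^(k+1) + 2·3^((k+1) - 1),
which is the claimed formula at m = k+1.
By the principle of mathematical induction, the result holds for all m ≥ 1.

v_m = (-5)^m + 2·3^(m - 1)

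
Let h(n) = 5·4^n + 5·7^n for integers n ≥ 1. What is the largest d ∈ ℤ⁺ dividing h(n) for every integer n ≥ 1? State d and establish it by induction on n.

d = 5

Computing the first values: h(1) = 55 and h(2) = 325; gcd(55, 325) = 5, so d ≤ 5.
We prove 5 | 5·4^n + 5·7^n for all n ≥ 1 by induction on n.
When n = 1: h(1) = 55 = 5·(11), so 5 | h(1).
Suppose the result is true for n = i, i.e. 5 | h(i). Then
h(i+1) − 7·h(i) = (5·4^(i+1) + 5·7^(i+1)) − 7·(5·4^i + 5·7^i) = (5)·4^i·(4 − 7) = (-15)·4^i. Since 5 | h(i) by the inductive hypothesis, 5 | 7·h(i); and 5 | -15 since -15 = 5·-3. Therefore 5 | h(i+1).
By induction, the statement is established for all n ≥ 1.
Therefore the largest such d is 5.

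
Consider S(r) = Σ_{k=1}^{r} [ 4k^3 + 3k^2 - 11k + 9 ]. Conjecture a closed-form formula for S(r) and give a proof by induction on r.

S(r) = r(r + 4)(r^2 - r + 1)

We claim S(r) = r(r + 4)(r^2 - r + 1) for all r ≥ 1.
Base step (r = 1): S(1) = 5, and the closed form gives 5. They agree.
For the inductive step, assume it holds for an arbitrary k ≥ 1, so S(k) = k(k^3 + 3k^2 - 3k + 4).
Then S(k+1) = S(k) + (4k^3 + 15k^2 + 7k + 5) = (k(k^3 + 3k^2 - 3k + 4)) + (4k^3 + 15k^2 + 7k + 5).
Simplifying, S(k+1) = (k + 1)(k + 5)(k^2 + k + 1) = (k+1)((k+1) + 4)((k+1)^2 - (k+1) + 1),
which is the closed form with r = k+1.
By the principle of mathematical induction, the result holds for all r ≥ 1.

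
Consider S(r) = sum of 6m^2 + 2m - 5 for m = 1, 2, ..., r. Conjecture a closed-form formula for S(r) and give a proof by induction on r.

We claim S(r) = r(2r^2 + 4r - 3) for all r ≥ 1.
Base case (r = 1): S(1) = 3, and the closed form gives 3. They agree.
Inductive step: suppose the statement holds for some m ≥ 1, so S(m) = m(2m^2 + 4m - 3).
Then S(m+1) = S(m) + (6m^2 + 14m + 3) = (m(2m^2 + 4m - 3)) + (6m^2 + 14m + 3).
Simplifying, S(m+1) = (m + 1)(2m^2 + 8m + 3) = (m+1)(2(m+1)^2 + 4(m+1) - 3),
which is the closed form with r = m+1.
This completes the induction.

S(r) = r(2r^2 + 4r - 3)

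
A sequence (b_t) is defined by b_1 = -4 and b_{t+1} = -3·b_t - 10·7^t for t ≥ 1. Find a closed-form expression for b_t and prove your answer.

b_t = -(-3)^t - 7^t

Computing the first terms: b_1 = -4, b_2 = -58, b_3 = -316. This suggests b_t = -(-3)^t - 7^t.
When t = 1: the formula gives -4 = -4 = b_1.
Suppose the result is true for t = p, so b_p = -(-3)^p - 7^p.
Then b_{p+1} = -3·b_p - 10·7^p = -3·(-(-3)^p - 7^p) - 10·7^p = -(-3)^(p + 1) - 7^(p + 1),
which is the claimed formula at t = p+1.
By the principle of mathematical induction, the result holds for all t ≥ 1.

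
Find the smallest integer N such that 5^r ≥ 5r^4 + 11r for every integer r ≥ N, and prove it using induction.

At r = 5: 3125 < 3180, so the inequality fails and N ≥ 6. We prove 5^r ≥ 5r^4 + 11r for all r ≥ 6.
For the base case r = 6: 5^r = 15625 and 5r^4 + 11r = 6546, so 15625 ≥ 6546.
Suppose the result is true for r = m, so 5^m ≥ 5m^4 + 11m.
Then 5^(m + 1) = 5·(5^m) ≥ 5·(5m^4 + 11m).
Also, for m ≥ 6 we have 5·(5m^4 + 11m) ≥ 5(m+1)^4 + 11(m+1), since 5·(5m^4 + 11m) − (5(m+1)^4 + 11(m+1)) = 20m^4 - 20m^3 - 30m^2 + 24m - 16, which is nonnegative for all m ≥ 6.
Combining, 5^(m + 1) ≥ 5(m+1)^4 + 11(m+1).
Hence, by induction on r, the claim holds for every r ≥ 6.
Hence the smallest such N is 6.

N = 6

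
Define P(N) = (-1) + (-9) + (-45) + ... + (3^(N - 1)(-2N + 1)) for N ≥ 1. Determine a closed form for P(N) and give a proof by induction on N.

We claim P(N) = 3^N(-N + 1) - 1 for all N ≥ 1.
Base case (N = 1): P(1) = -1, and the closed form gives -1. They agree.
Suppose the result is true for N = k, so P(k) = 3^k(-k + 1) - 1.
Then P(k+1) = P(k) + (3^k(-2k - 1)) = (3^k(-k + 1) - 1) + (3^k(-2k - 1)).
Simplifying, P(k+1) = -3·3^k·k - 1 = 3^(k+1)(-(k+1) + 1) - 1,
which is the closed form with N = k+1.
By the principle of mathematical induction, the result holds for all N ≥ 1.

P(N) = 3^N(-N + 1) - 1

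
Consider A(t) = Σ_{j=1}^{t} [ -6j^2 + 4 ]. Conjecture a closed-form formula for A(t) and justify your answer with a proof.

A(t) = -t(2t^2 + 3t - 3)

We claim A(t) = -t(2t^2 + 3t - 3) for all t ≥ 1.
When t = 1: A(1) = -2, and the closed form gives -2. They agree.
Inductive step: assume the claim holds for t = j, so A(j) = j(-2j^2 - 3j + 3).
Then A(j+1) = A(j) + (-6(j + 1)^2 + 4) = (j(-2j^2 - 3j + 3)) + (-6(j + 1)^2 + 4).
Simplifying, A(j+1) = -(j + 1)(2j^2 + 7j + 2) = -(j+1)(2(j+1)^2 + 3(j+1) - 3),
which is the closed form with t = j+1.
Hence, by induction on t, the claim holds for every t ≥ 1.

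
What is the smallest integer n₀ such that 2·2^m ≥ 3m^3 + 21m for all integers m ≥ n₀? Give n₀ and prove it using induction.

n₀ = 12

At m = 11: 4096 < 4224, so the inequality fails and n₀ ≥ 12. We prove 2·2^m ≥ 3m^3 + 21m for all m ≥ 12.
When m = 12: 2·2^m = 8192 and 3m^3 + 21m = 5436, so 8192 ≥ 5436.
Inductive step: suppose the statement holds for some r ≥ 12, so 2·2^r ≥ 3r^3 + 21r.
Then 2·2^(r + 1) = 2·(2·2^r) ≥ 2·(3r^3 + 21r).
Also, for r ≥ 12 we have 2·(3r^3 + 21r) ≥ 3(r+1)^3 + 21(r+1), since 2·(3r^3 + 21r) − (3(r+1)^3 + 21(r+1)) = 3r^3 - 9r^2 + 12r - 24, which is nonnegative for all r ≥ 12.
Combining, 2·2^(r + 1) ≥ 3(r+1)^3 + 21(r+1).
By induction, the statement is established for all m ≥ 12.
Hence the smallest such n₀ is 12.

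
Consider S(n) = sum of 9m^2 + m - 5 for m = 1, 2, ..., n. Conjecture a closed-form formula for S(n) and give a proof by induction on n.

We claim S(n) = n(3n^2 + 5n - 3) for all n ≥ 1.
When n = 1: S(1) = 5, and the closed form gives 5. They agree.
Inductive step: suppose the statement holds for some m ≥ 1, so S(m) = m(3m^2 + 5m - 3).
Then S(m+1) = S(m) + (m + 9(m + 1)^2 - 4) = (m(3m^2 + 5m - 3)) + (m + 9(m + 1)^2 - 4).
Simplifying, S(m+1) = (m + 1)(3m^2 + 11m + 5) = (m+1)(3(m+1)^2 + 5(m+1) - 3),
which is the closed form with n = m+1.
By the principle of mathematical induction, the result holds for all n ≥ 1.

S(n) = n(3n^2 + 5n - 3)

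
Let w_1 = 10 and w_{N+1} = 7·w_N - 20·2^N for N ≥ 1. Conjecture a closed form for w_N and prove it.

Computing the first terms: w_1 = 10, w_2 = 30, w_3 = 130. This suggests w_N = 2^(N + 2) + 2·7^(N - 1).
Base step (N = 1): the formula gives 10 = 10 = w_1.
Suppose the result is true for N = i, so w_i = 2^(i + 2) + 2·7^(i - 1).
Then w_{i+1} = 7·w_i - 20·2^i = 7·(2^(i + 2) + 2·7^(i - 1)) - 20·2^i = 2^(i + 3) + 2·7^i = 2^((i+1) + 2) + 2·7^((i+1) - 1),
which is the claimed formula at N = i+1.
By induction, the statement is established for all N ≥ 1.

w_N = 2^(N + 2) + 2·7^(N - 1)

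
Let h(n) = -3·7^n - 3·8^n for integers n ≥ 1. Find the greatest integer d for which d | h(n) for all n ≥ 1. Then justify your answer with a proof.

d = 3

Computing the first values: h(1) = -45 and h(2) = -339; gcd(-45, -339) = 3, so d ≤ 3.
We prove 3 | -3·7^n - 3·8^n for all n ≥ 1 by induction on n.
For the base case n = 1: h(1) = -45 = 3·(-15), so 3 | h(1).
For the inductive step, assume it holds for an arbitrary i ≥ 1, i.e. 3 | h(i). Then
h(i+1) − 8·h(i) = (-3·7^(i+1) - 3·8^(i+1)) − 8·(-3·7^i - 3·8^i) = (-3)·7^i·(7 − 8) = (3)·7^i. Since 3 | h(i) by the inductive hypothesis, 3 | 8·h(i); and 3 | 3 since 3 = 3·1. Therefore 3 | h(i+1).
This completes the induction.
Therefore the largest such d is 3.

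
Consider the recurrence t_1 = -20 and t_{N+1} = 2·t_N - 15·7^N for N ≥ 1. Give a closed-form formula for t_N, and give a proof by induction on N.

t_N = 2^(N - 1) - 3·7^N

Computing the first terms: t_1 = -20, t_2 = -145, t_3 = -1025. This suggests t_N = 2^(N - 1) - 3·7^N.
Base step (N = 1): the formula gives -20 = -20 = t_1.
Inductive step: assume the claim holds for N = j, so t_j = 2^(j - 1) - 3·7^j.
Then t_{j+1} = 2·t_j - 15·7^j = 2·(2^(j - 1) - 3·7^j) - 15·7^j = 2^j - 3·7^(j + 1) = 2^((j+1) - 1) - 3·7^(j+1),
which is the claimed formula at N = j+1.
Hence, by induction on N, the claim holds for every N ≥ 1.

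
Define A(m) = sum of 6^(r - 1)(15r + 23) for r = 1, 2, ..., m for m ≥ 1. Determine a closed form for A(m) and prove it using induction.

We claim A(m) = 6^m(3m + 4) - 4 for all m ≥ 1.
When m = 1: A(1) = 38, and the closed form gives 38. They agree.
Inductive step: suppose the statement holds for some r ≥ 1, so A(r) = 6^r(3r + 4) - 4.
Then A(r+1) = A(r) + (6^r(15r + 38)) = (6^r(3r + 4) - 4) + (6^r(15r + 38)).
Simplifying, A(r+1) = 18·6^r·r + 42·6^r - 4 = 6^(r+1)(3(r+1) + 4) - 4,
which is the closed form with m = r+1.
This completes the induction.

A(m) = 6^m(3m + 4) - 4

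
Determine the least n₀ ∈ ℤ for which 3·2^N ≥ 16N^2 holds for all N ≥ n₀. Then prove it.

At N = 8: 768 < 1024, so the inequality fails and n₀ ≥ 9. We prove 3·2^N ≥ 16N^2 for all N ≥ 9.
Base case (N = 9): 3·2^N = 1536 and 16N^2 = 1296, so 1536 ≥ 1296.
For the inductive step, assume it holds for an arbitrary j ≥ 9, so 3·2^j ≥ 16j^2.
Then 3·2^(j + 1) = 2·(3·2^j) ≥ 2·(16j^2).
Also, for j ≥ 9 we have 2·(16j^2) ≥ 16(j+1)^2, since 2 ≥ (1 + 1/j)^2 for all j ≥ 9.
Combining, 3·2^(j + 1) ≥ 16(j+1)^2.
By the principle of mathematical induction, the result holds for all N ≥ 9.
Hence the smallest such n₀ is 9.

n₀ = 9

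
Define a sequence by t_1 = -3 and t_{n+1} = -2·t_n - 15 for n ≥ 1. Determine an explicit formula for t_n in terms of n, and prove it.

Computing the first terms: t_1 = -3, t_2 = -9, t_3 = 3. This suggests t_n = -(-2)^n - 5.
Base case (n = 1): the formula gives -3 = -3 = t_1.
For the inductive step, assume it holds for an arbitrary i ≥ 1, so t_i = -(-2)^i - 5.
Then t_{i+1} = -2·t_i - 15 = -2·(-(-2)^i - 5) - 15 = -(-2)^(i + 1) - 5,
which is the claimed formula at n = i+1.
This completes the induction.

t_n = -(-2)^n - 5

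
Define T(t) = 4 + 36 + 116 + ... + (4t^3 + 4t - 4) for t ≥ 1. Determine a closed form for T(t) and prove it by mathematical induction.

We claim T(t) = t(t^3 + 2t^2 + 3t - 2) for all t ≥ 1.
For the base case t = 1: T(1) = 4, and the closed form gives 4. They agree.
Inductive step: assume the claim holds for t = r, so T(r) = r(r^3 + 2r^2 + 3r - 2).
Then T(r+1) = T(r) + (4r + 4(r + 1)^3) = (r(r^3 + 2r^2 + 3r - 2)) + (4r + 4(r + 1)^3).
Simplifying, T(r+1) = (r + 1)(r^3 + 5r^2 + 10r + 4) = (r+1)((r+1)^3 + 2(r+1)^2 + 3(r+1) - 2),
which is the closed form with t = r+1.
By induction, the statement is established for all t ≥ 1.

T(t) = t(t^3 + 2t^2 + 3t - 2)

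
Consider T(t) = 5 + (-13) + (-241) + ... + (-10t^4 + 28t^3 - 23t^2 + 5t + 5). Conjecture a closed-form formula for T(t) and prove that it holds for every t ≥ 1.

T(t) = -t(2t^4 - 2t^3 - 3t^2 + 2t - 4)

We claim T(t) = -t(2t^4 - 2t^3 - 3t^2 + 2t - 4) for all t ≥ 1.
When t = 1: T(1) = 5, and the closed form gives 5. They agree.
Suppose the result is true for t = i, so T(i) = i(-2i^4 + 2i^3 + 3i^2 - 2i + 4).
Then T(i+1) = T(i) + (-10i^4 - 12i^3 + i^2 + 3i + 5) = (i(-2i^4 + 2i^3 + 3i^2 - 2i + 4)) + (-10i^4 - 12i^3 + i^2 + 3i + 5).
Simplifying, T(i+1) = -(i + 1)(2i^4 + 6i^3 + 3i^2 - 2i - 5) = -(i+1)(2(i+1)^4 - 2(i+1)^3 - 3(i+1)^2 + 2(i+1) - 4),
which is the closed form with t = i+1.
By the principle of mathematical induction, the result holds for all t ≥ 1.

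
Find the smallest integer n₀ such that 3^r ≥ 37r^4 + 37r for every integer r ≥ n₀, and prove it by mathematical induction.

n₀ = 13

At r = 12: 531441 < 767676, so the inequality fails and n₀ ≥ 13. We prove 3^r ≥ 37r^4 + 37r for all r ≥ 13.
When r = 13: 3^r = 1594323 and 37r^4 + 37r = 1057238, so 1594323 ≥ 1057238.
For the inductive step, assume it holds for an arbitrary p ≥ 13, so 3^p ≥ 37p^4 + 37p.
Then 3^(p + 1) = 3·(3^p) ≥ 3·(37p^4 + 37p).
Also, for p ≥ 13 we have 3·(37p^4 + 37p) ≥ 37(p+1)^4 + 37(p+1), since 3·(37p^4 + 37p) − (37(p+1)^4 + 37(p+1)) = 74p^4 - 148p^3 - 222p^2 - 74p - 74, which is nonnegative for all p ≥ 13.
Combining, 3^(p + 1) ≥ 37(p+1)^4 + 37(p+1).
By induction, the statement is established for all r ≥ 13.
Hence the smallest such n₀ is 13.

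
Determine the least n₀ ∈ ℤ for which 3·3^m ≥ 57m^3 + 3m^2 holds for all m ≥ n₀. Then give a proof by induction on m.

At m = 8: 19683 < 29376, so the inequality fails and n₀ ≥ 9. We prove 3·3^m ≥ 57m^3 + 3m^2 for all m ≥ 9.
Base case (m = 9): 3·3^m = 59049 and 57m^3 + 3m^2 = 41796, so 59049 ≥ 41796.
Inductive step: suppose the statement holds for some i ≥ 9, so 3·3^i ≥ 57i^3 + 3i^2.
Then 3·3^(i + 1) = 3·(3·3^i) ≥ 3·(57i^3 + 3i^2).
Also, for i ≥ 9 we have 3·(57i^3 + 3i^2) ≥ 57(i+1)^3 + 3(i+1)^2, since 3·(57i^3 + 3i^2) − (57(i+1)^3 + 3(i+1)^2) = 114i^3 - 165i^2 - 177i - 60, which is nonnegative for all i ≥ 9.
Combining, 3·3^(i + 1) ≥ 57(i+1)^3 + 3(i+1)^2.
Hence, by induction on m, the claim holds for every m ≥ 9.
Hence the smallest such n₀ is 9.

n₀ = 9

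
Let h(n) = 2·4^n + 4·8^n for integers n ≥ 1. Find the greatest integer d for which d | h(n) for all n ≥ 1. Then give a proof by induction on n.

Computing the first values: h(1) = 40 and h(2) = 288; gcd(40, 288) = 8, so d ≤ 8.
We prove 8 | 2·4^n + 4·8^n for all n ≥ 1 by induction on n.
When n = 1: h(1) = 40 = 8·(5), so 8 | h(1).
For the inductive step, assume it holds for an arbitrary r ≥ 1, i.e. 8 | h(r). Then
h(r+1) − 8·h(r) = (2·4^(r+1) + 4·8^(r+1)) − 8·(2·4^r + 4·8^r) = (2)·4^r·(4 − 8) = (-8)·4^r. Since 8 | h(r) by the inductive hypothesis, 8 | 8·h(r); and 8 | -8 since -8 = 8·-1. Therefore 8 | h(r+1).
Hence, by induction on n, the claim holds for every n ≥ 1.
Therefore the largest such d is 8.

d = 8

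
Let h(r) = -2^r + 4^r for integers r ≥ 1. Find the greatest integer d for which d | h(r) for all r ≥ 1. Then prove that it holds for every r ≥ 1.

Computing the first values: h(1) = 2 and h(2) = 12; gcd(2, 12) = 2, so d ≤ 2.
We prove 2 | -2^r + 4^r for all r ≥ 1 by induction on r.
When r = 1: h(1) = 2 = 2·(1), so 2 | h(1).
For the inductive step, assume it holds for an arbitrary p ≥ 1, i.e. 2 | h(p). Then
4^{p+1} − 2^{p+1} = 4·4^p − 2·2^p = 4·(4^p − 2^p) + (2)·2^p. The first term is divisible by 2 by the inductive hypothesis, and the second term (2)·2^p is divisible by 2 since 2 | 2. Hence 2 | h(p+1).
This completes the induction.
Therefore the largest such d is 2.

d = 2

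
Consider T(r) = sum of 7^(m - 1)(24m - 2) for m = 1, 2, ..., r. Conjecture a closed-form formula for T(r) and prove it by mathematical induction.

T(r) = 7^r(4r - 1) + 1

We claim T(r) = 7^r(4r - 1) + 1 for all r ≥ 1.
For the base case r = 1: T(1) = 22, and the closed form gives 22. They agree.
Inductive step: assume the claim holds for r = m, so T(m) = 7^m(4m - 1) + 1.
Then T(m+1) = T(m) + (7^m(24m + 22)) = (7^m(4m - 1) + 1) + (7^m(24m + 22)).
Simplifying, T(m+1) = 28·7^m·m + 21·7^m + 1 = 7^(m+1)(4(m+1) - 1) + 1,
which is the closed form with r = m+1.
Hence, by induction on r, the claim holds for every r ≥ 1.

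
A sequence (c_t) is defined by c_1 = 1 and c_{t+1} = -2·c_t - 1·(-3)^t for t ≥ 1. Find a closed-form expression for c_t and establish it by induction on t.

Computing the first terms: c_1 = 1, c_2 = 1, c_3 = -11. This suggests c_t = (-2)^(t + 1) + (-3)^t.
Base step (t = 1): the formula gives 1 = 1 = c_1.
Suppose the result is true for t = i, so c_i = (-2)^(i + 1) + (-3)^i.
Then c_{i+1} = -2·c_i - 1·(-3)^i = -2·((-2)^(i + 1) + (-3)^i) - 1·(-3)^i = (-2)^(i + 2) + (-3)^(i + 1) = (-2)^((i+1) + 1) + (-3)^(i+1),
which is the claimed formula at t = i+1.
Hence, by induction on t, the claim holds for every t ≥ 1.

c_t = (-2)^(t + 1) + (-3)^t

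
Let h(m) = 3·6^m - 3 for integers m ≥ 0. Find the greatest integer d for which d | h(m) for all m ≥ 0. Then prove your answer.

Computing the first values: h(0) = 0 and h(1) = 15; gcd(0, 15) = 15, so d ≤ 15.
We prove 15 | 3·6^m - 3 for all m ≥ 0 by induction on m.
When m = 0: h(0) = 0 = 15·(0), so 15 | h(0).
Inductive step: assume the claim holds for m = k, i.e. 15 | h(k). Then
h(k+1) = 3·6^(k+1) - 3 = 6·(3·6^k - 3) + 15 = 6·h(k) + 15. The first term is divisible by 15 by the inductive hypothesis, and 15 is divisible by 15. Hence 15 | h(k+1).
This completes the induction.
Therefore the largest such d is 15.

d = 15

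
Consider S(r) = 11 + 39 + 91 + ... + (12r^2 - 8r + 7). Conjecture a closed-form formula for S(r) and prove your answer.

S(r) = r(4r^2 + 2r + 5)

We claim S(r) = r(4r^2 + 2r + 5) for all r ≥ 1.
For the base case r = 1: S(1) = 11, and the closed form gives 11. They agree.
Suppose the result is true for r = i, so S(i) = i(4i^2 + 2i + 5).
Then S(i+1) = S(i) + (12i^2 + 16i + 11) = (i(4i^2 + 2i + 5)) + (12i^2 + 16i + 11).
Simplifying, S(i+1) = (i + 1)(4i^2 + 10i + 11) = (i+1)(4(i+1)^2 + 2(i+1) + 5),
which is the closed form with r = i+1.
Hence, by induction on r, the claim holds for every r ≥ 1.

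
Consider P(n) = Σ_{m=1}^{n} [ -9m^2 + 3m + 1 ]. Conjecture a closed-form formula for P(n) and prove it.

We claim P(n) = -n(3n^2 + 3n - 1) for all n ≥ 1.
Base step (n = 1): P(1) = -5, and the closed form gives -5. They agree.
Inductive step: suppose the statement holds for some m ≥ 1, so P(m) = m(-3m^2 - 3m + 1).
Then P(m+1) = P(m) + (3m - 9(m + 1)^2 + 4) = (m(-3m^2 - 3m + 1)) + (3m - 9(m + 1)^2 + 4).
Simplifying, P(m+1) = -(m + 1)(3m^2 + 9m + 5) = -(m+1)(3(m+1)^2 + 3(m+1) - 1),
which is the closed form with n = m+1.
By induction, the statement is established for all n ≥ 1.

P(n) = -n(3n^2 + 3n - 1)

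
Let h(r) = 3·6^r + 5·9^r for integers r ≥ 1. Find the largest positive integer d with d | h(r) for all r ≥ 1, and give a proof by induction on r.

d = 9

Computing the first values: h(1) = 63 and h(2) = 513; gcd(63, 513) = 9, so d ≤ 9.
We prove 9 | 3·6^r + 5·9^r for all r ≥ 1 by induction on r.
Base step (r = 1): h(1) = 63 = 9·(7), so 9 | h(1).
Suppose the result is true for r = k, i.e. 9 | h(k). Then
h(k+1) − 9·h(k) = (3·6^(k+1) + 5·9^(k+1)) − 9·(3·6^k + 5·9^k) = (3)·6^k·(6 − 9) = (-9)·6^k. Since 9 | h(k) by the inductive hypothesis, 9 | 9·h(k); and 9 | -9 since -9 = 9·-1. Therefore 9 | h(k+1).
Hence, by induction on r, the claim holds for every r ≥ 1.
Therefore the largest such d is 9.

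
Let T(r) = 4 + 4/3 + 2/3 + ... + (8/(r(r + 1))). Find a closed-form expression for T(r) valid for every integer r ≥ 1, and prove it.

We claim T(r) = 8r/(r + 1) for all r ≥ 1.
Base case (r = 1): T(1) = 4, and the closed form gives 4. They agree.
Inductive step: assume the claim holds for r = j, so T(j) = 8j/(j + 1).
Then T(j+1) = T(j) + (8/((j + 1)(j + 2))) = (8j/(j + 1)) + (8/((j + 1)(j + 2))).
Simplifying, T(j+1) = 8(j + 1)/(j + 2) = 8(j+1)/((j+1) + 1),
which is the closed form with r = j+1.
By induction, the statement is established for all r ≥ 1.

T(r) = 8r/(r + 1)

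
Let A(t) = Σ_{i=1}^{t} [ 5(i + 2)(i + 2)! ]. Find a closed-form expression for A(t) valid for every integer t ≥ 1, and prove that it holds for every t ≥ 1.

We claim A(t) = 5(t + 3)! - 30 for all t ≥ 1.
For the base case t = 1: A(1) = 90, and the closed form gives 90. They agree.
For the inductive step, assume it holds for an arbitrary i ≥ 1, so A(i) = 5(i + 3)! - 30.
Then A(i+1) = A(i) + (5(i + 3)(i + 3)!) = (5(i + 3)! - 30) + (5(i + 3)(i + 3)!).
Simplifying, A(i+1) = 5((i+1) + 3)! - 30,
which is the closed form with t = i+1.
This completes the induction.

A(t) = 5(t + 3)! - 30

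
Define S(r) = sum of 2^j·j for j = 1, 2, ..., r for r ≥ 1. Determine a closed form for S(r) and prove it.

S(r) = 2·2^r(r - 1) + 2

We claim S(r) = 2·2^r(r - 1) + 2 for all r ≥ 1.
Base case (r = 1): S(1) = 2, and the closed form gives 2. They agree.
For the inductive step, assume it holds for an arbitrary j ≥ 1, so S(j) = 2·2^j(j - 1) + 2.
Then S(j+1) = S(j) + (2^(j + 1)(j + 1)) = (2·2^j(j - 1) + 2) + (2^(j + 1)(j + 1)).
Simplifying, S(j+1) = 4·2^j·j + 2 = 2·2^(j+1)((j+1) - 1) + 2,
which is the closed form with r = j+1.
Hence, by induction on r, the claim holds for every r ≥ 1.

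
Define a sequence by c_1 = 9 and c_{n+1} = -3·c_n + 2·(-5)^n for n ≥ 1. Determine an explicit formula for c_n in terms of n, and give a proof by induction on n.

Computing the first terms: c_1 = 9, c_2 = -37, c_3 = 161. This suggests c_n = 4(-3)^(n - 1) - (-5)^n.
For the base case n = 1: the formula gives 9 = 9 = c_1.
Inductive step: assume the claim holds for n = k, so c_k = 4(-3)^(k - 1) - (-5)^k.
Then c_{k+1} = -3·c_k + 2·(-5)^k = -3·(4(-3)^(k - 1) - (-5)^k) + 2·(-5)^k = 4(-3)^k - (-5)^(k + 1) = 4(-3)^((k+1) - 1) - (-5)^(k+1),
which is the claimed formula at n = k+1.
By induction, the statement is established for all n ≥ 1.

c_n = 4(-3)^(n - 1) - (-5)^n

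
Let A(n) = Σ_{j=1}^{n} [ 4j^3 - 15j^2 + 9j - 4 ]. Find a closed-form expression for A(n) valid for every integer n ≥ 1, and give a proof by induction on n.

A(n) = n(n^3 - 3n^2 - 2n - 2)

We claim A(n) = n(n^3 - 3n^2 - 2n - 2) for all n ≥ 1.
For the base case n = 1: A(1) = -6, and the closed form gives -6. They agree.
For the inductive step, assume it holds for an arbitrary j ≥ 1, so A(j) = j(j^3 - 3j^2 - 2j - 2).
Then A(j+1) = A(j) + (4j^3 - 3j^2 - 9j - 6) = (j(j^3 - 3j^2 - 2j - 2)) + (4j^3 - 3j^2 - 9j - 6).
Simplifying, A(j+1) = (j + 1)(j^3 - 5j - 6) = (j+1)((j+1)^3 - 3(j+1)^2 - 2(j+1) - 2),
which is the closed form with n = j+1.
By the principle of mathematical induction, the result holds for all n ≥ 1.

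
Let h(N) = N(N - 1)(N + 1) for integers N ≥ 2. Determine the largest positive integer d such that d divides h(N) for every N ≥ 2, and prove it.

d = 6

Computing the first values: h(2) = 6 and h(3) = 24; gcd(6, 24) = 6, so d ≤ 6.
We prove 6 | N(N - 1)(N + 1) for all N ≥ 2 by induction on N.
Base step (N = 2): h(2) = 6 = 6·(1), so 6 | h(2).
Inductive step: assume the claim holds for N = j, i.e. 6 | h(j). Then
h(j+1) − h(j) = j·(j+1)·(j+2) − (j-1)·j·(j+1) = j·(j+1)·[(j+2) − (j-1)] = 3·j·(j+1). The product of 2 consecutive integers is divisible by (2)! = 2, so h(j+1) − h(j) is divisible by 3·2 = 6. By the inductive hypothesis 6 | h(j), hence 6 | h(j+1).
This completes the induction.
Therefore the largest such d is 6.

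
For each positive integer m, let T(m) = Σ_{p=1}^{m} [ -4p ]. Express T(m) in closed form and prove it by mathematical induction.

T(m) = -2m(m + 1)

We claim T(m) = -2m(m + 1) for all m ≥ 1.
Base case (m = 1): T(1) = -4, and the closed form gives -4. They agree.
For the inductive step, assume it holds for an arbitrary p ≥ 1, so T(p) = 2p(-p - 1).
Then T(p+1) = T(p) + (-4p - 4) = (2p(-p - 1)) + (-4p - 4).
Simplifying, T(p+1) = -2(p + 1)(p + 2) = -2(p+1)((p+1) + 1),
which is the closed form with m = p+1.
This completes the induction.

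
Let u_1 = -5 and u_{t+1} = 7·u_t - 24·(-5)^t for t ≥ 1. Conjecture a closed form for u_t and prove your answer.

Computing the first terms: u_1 = -5, u_2 = 85, u_3 = -5. This suggests u_t = 2(-5)^t + 5·7^(t - 1).
When t = 1: the formula gives -5 = -5 = u_1.
Inductive step: suppose the statement holds for some p ≥ 1, so u_p = 2(-5)^p + 5·7^(p - 1).
Then u_{p+1} = 7·u_p - 24·(-5)^p = 7·(2(-5)^p + 5·7^(p - 1)) - 24·(-5)^p = 2(-5)^(p + 1) + 5·7^p = 2(-5)^(p+1) + 5·7^((p+1) - 1),
which is the claimed formula at t = p+1.
This completes the induction.

u_t = 2(-5)^t + 5·7^(t - 1)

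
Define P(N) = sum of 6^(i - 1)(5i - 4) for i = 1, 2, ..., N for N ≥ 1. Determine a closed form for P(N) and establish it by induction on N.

P(N) = 6^N(N - 1) + 1

We claim P(N) = 6^N(N - 1) + 1 for all N ≥ 1.
Base step (N = 1): P(1) = 1, and the closed form gives 1. They agree.
For the inductive step, assume it holds for an arbitrary i ≥ 1, so P(i) = 6^i(i - 1) + 1.
Then P(i+1) = P(i) + (6^i(5i + 1)) = (6^i(i - 1) + 1) + (6^i(5i + 1)).
Simplifying, P(i+1) = 6^(i + 1)i + 1 = 6^(i+1)((i+1) - 1) + 1,
which is the closed form with N = i+1.
By the principle of mathematical induction, the result holds for all N ≥ 1.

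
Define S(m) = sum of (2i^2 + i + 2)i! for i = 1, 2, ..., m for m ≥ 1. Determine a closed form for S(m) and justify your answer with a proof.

We claim S(m) = (2m + 1)(m + 1)! - 1 for all m ≥ 1.
When m = 1: S(1) = 5, and the closed form gives 5. They agree.
For the inductive step, assume it holds for an arbitrary i ≥ 1, so S(i) = (2i + 1)(i + 1)! - 1.
Then S(i+1) = S(i) + ((2i^2 + 5i + 5)(i + 1)!) = ((2i + 1)(i + 1)! - 1) + ((2i^2 + 5i + 5)(i + 1)!).
Simplifying, S(i+1) = (2(i+1) + 1)((i+1) + 1)! - 1,
which is the closed form with m = i+1.
By the principle of mathematical induction, the result holds for all m ≥ 1.

S(m) = (2m + 1)(m + 1)! - 1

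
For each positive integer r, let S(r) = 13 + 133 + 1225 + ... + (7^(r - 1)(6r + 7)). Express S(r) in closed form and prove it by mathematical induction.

We claim S(r) = 7^r(r + 1) - 1 for all r ≥ 1.
For the base case r = 1: S(1) = 13, and the closed form gives 13. They agree.
Inductive step: suppose the statement holds for some p ≥ 1, so S(p) = 7^p(p + 1) - 1.
Then S(p+1) = S(p) + (7^p(6p + 13)) = (7^p(p + 1) - 1) + (7^p(6p + 13)).
Simplifying, S(p+1) = 7·7^p·p + 14·7^p - 1 = 7^(p+1)((p+1) + 1) - 1,
which is the closed form with r = p+1.
This completes the induction.

S(r) = 7^r(r + 1) - 1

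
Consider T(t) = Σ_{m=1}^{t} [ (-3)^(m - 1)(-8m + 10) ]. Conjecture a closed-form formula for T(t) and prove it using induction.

T(t) = 2(-3)^t(t - 1) + 2

We claim T(t) = 2(-3)^t(t - 1) + 2 for all t ≥ 1.
When t = 1: T(1) = 2, and the closed form gives 2. They agree.
Inductive step: assume the claim holds for t = m, so T(m) = 2(-3)^m(m - 1) + 2.
Then T(m+1) = T(m) + ((-3)^m(-8m + 2)) = (2(-3)^m(m - 1) + 2) + ((-3)^m(-8m + 2)).
Simplifying, T(m+1) = -6(-3)^m·m + 2 = 2(-3)^(m+1)((m+1) - 1) + 2,
which is the closed form with t = m+1.
This completes the induction.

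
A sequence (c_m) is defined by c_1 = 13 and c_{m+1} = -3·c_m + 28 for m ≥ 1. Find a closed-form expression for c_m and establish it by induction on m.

c_m = -2(-3)^m + 7

Computing the first terms: c_1 = 13, c_2 = -11, c_3 = 61. This suggests c_m = -2(-3)^m + 7.
When m = 1: the formula gives 13 = 13 = c_1.
Suppose the result is true for m = p, so c_p = -2(-3)^p + 7.
Then c_{p+1} = -3·c_p + 28 = -3·(-2(-3)^p + 7) + 28 = -2(-3)^(p + 1) + 7,
which is the claimed formula at m = p+1.
By the principle of mathematical induction, the result holds for all m ≥ 1.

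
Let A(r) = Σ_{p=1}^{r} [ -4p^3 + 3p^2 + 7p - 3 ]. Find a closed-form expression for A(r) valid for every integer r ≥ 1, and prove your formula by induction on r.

We claim A(r) = -r(r^3 + r^2 - 4r - 1) for all r ≥ 1.
Base case (r = 1): A(1) = 3, and the closed form gives 3. They agree.
Inductive step: suppose the statement holds for some p ≥ 1, so A(p) = p(-p^3 - p^2 + 4p + 1).
Then A(p+1) = A(p) + (-4p^3 - 9p^2 + p + 3) = (p(-p^3 - p^2 + 4p + 1)) + (-4p^3 - 9p^2 + p + 3).
Simplifying, A(p+1) = -(p + 1)(p^3 + 4p^2 + p - 3) = -(p+1)((p+1)^3 + (p+1)^2 - 4(p+1) - 1),
which is the closed form with r = p+1.
By induction, the statement is established for all r ≥ 1.

A(r) = -r(r^3 + r^2 - 4r - 1)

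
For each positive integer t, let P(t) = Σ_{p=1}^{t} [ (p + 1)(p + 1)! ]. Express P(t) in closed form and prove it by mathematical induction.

P(t) = (t + 2)! - 2

We claim P(t) = (t + 2)! - 2 for all t ≥ 1.
When t = 1: P(1) = 4, and the closed form gives 4. They agree.
Inductive step: suppose the statement holds for some p ≥ 1, so P(p) = (p + 2)! - 2.
Then P(p+1) = P(p) + ((p + 2)(p + 2)!) = ((p + 2)! - 2) + ((p + 2)(p + 2)!).
Simplifying, P(p+1) = ((p+1) + 2)! - 2,
which is the closed form with t = p+1.
By induction, the statement is established for all t ≥ 1.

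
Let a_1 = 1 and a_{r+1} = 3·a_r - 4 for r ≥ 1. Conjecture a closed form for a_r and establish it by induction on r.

a_r = -3^(r - 1) + 2

Computing the first terms: a_1 = 1, a_2 = -1, a_3 = -7. This suggests a_r = -3^(r - 1) + 2.
Base case (r = 1): the formula gives 1 = 1 = a_1.
Inductive step: assume the claim holds for r = k, so a_k = -3^(k - 1) + 2.
Then a_{k+1} = 3·a_k - 4 = 3·(-3^(k - 1) + 2) - 4 = -3^k + 2 = -3^((k+1) - 1) + 2,
which is the claimed formula at r = k+1.
By induction, the statement is established for all r ≥ 1.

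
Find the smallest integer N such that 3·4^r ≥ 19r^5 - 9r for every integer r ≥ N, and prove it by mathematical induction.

N = 10

At r = 9: 786432 < 1121850, so the inequality fails and N ≥ 10. We prove 3·4^r ≥ 19r^5 - 9r for all r ≥ 10.
Base case (r = 10): 3·4^r = 3145728 and 19r^5 - 9r = 1899910, so 3145728 ≥ 1899910.
Inductive step: assume the claim holds for r = j, so 3·4^j ≥ 19j^5 - 9j.
Then 3·4^(j + 1) = 4·(3·4^j) ≥ 4·(19j^5 - 9j).
Also, for j ≥ 10 we have 4·(19j^5 - 9j) ≥ 19(j+1)^5 - 9(j+1), since 4·(19j^5 - 9j) − (19(j+1)^5 - 9(j+1)) = 57j^5 - 95j^4 - 190j^3 - 190j^2 - 122j - 10, which is nonnegative for all j ≥ 10.
Combining, 3·4^(j + 1) ≥ 19(j+1)^5 - 9(j+1).
Hence, by induction on r, the claim holds for every r ≥ 10.
Hence the smallest such N is 10.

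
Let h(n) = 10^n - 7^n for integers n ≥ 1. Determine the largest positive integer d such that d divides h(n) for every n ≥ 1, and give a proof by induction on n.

d = 3

Computing the first values: h(1) = 3 and h(2) = 51; gcd(3, 51) = 3, so d ≤ 3.
We prove 3 | 10^n - 7^n for all n ≥ 1 by induction on n.
When n = 1: h(1) = 3 = 3·(1), so 3 | h(1).
Suppose the result is true for n = m, i.e. 3 | h(m). Then
10^{m+1} − 7^{m+1} = 10·10^m − 7·7^m = 10·(10^m − 7^m) + (3)·7^m. The first term is divisible by 3 by the inductive hypothesis, and the second term (3)·7^m is divisible by 3 since 3 | 3. Hence 3 | h(m+1).
Hence, by induction on n, the claim holds for every n ≥ 1.
Therefore the largest such d is 3.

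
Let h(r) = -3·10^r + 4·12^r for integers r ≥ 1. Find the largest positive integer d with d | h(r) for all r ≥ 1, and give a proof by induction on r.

d = 6

Computing the first values: h(1) = 18 and h(2) = 276; gcd(18, 276) = 6, so d ≤ 6.
We prove 6 | -3·10^r + 4·12^r for all r ≥ 1 by induction on r.
Base step (r = 1): h(1) = 18 = 6·(3), so 6 | h(1).
Inductive step: assume the claim holds for r = p, i.e. 6 | h(p). Then
h(p+1) − 12·h(p) = (-3·10^(p+1) + 4·12^(p+1)) − 12·(-3·10^p + 4·12^p) = (-3)·10^p·(10 − 12) = (6)·10^p. Since 6 | h(p) by the inductive hypothesis, 6 | 12·h(p); and 6 | 6 since 6 = 6·1. Therefore 6 | h(p+1).
Hence, by induction on r, the claim holds for every r ≥ 1.
Therefore the largest such d is 6.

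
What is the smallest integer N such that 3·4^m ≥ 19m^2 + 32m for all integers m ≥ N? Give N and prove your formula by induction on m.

N = 4

At m = 3: 192 < 267, so the inequality fails and N ≥ 4. We prove 3·4^m ≥ 19m^2 + 32m for all m ≥ 4.
When m = 4: 3·4^m = 768 and 19m^2 + 32m = 432, so 768 ≥ 432.
For the inductive step, assume it holds for an arbitrary p ≥ 4, so 3·4^p ≥ 19p^2 + 32p.
Then 3·4^(p + 1) = 4·(3·4^p) ≥ 4·(19p^2 + 32p).
Also, for p ≥ 4 we have 4·(19p^2 + 32p) ≥ 19(p+1)^2 + 32(p+1), since 4·(19p^2 + 32p) − (19(p+1)^2 + 32(p+1)) = 57p^2 + 58p - 51, which is nonnegative for all p ≥ 4.
Combining, 3·4^(p + 1) ≥ 19(p+1)^2 + 32(p+1).
Hence, by induction on m, the claim holds for every m ≥ 4.
Hence the smallest such N is 4.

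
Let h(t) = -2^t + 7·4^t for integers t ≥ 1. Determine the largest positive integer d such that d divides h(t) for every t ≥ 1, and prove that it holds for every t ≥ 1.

Computing the first values: h(1) = 26 and h(2) = 108; gcd(26, 108) = 2, so d ≤ 2.
We prove 2 | -2^t + 7·4^t for all t ≥ 1 by induction on t.
When t = 1: h(1) = 26 = 2·(13), so 2 | h(1).
Suppose the result is true for t = r, i.e. 2 | h(r). Then
h(r+1) − 4·h(r) = (-2^(r+1) + 7·4^(r+1)) − 4·(-2^r + 7·4^r) = (-1)·2^r·(2 − 4) = (2)·2^r. Since 2 | h(r) by the inductive hypothesis, 2 | 4·h(r); and 2 | 2 since 2 = 2·1. Therefore 2 | h(r+1).
Hence, by induction on t, the claim holds for every t ≥ 1.
Therefore the largest such d is 2.

d = 2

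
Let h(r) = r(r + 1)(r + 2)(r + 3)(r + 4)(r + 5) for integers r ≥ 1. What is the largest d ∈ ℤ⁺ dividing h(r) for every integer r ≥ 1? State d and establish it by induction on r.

Computing the first values: h(1) = 720 and h(2) = 5040; gcd(720, 5040) = 720, so d ≤ 720.
We prove 720 | r(r + 1)(r + 2)(r + 3)(r + 4)(r + 5) for all r ≥ 1 by induction on r.
When r = 1: h(1) = 720 = 720·(1), so 720 | h(1).
Inductive step: assume the claim holds for r = p, i.e. 720 | h(p). Then
h(p+1) − h(p) = (p+1)·(p+2)·(p+3)·(p+4)·(p+5)·(p+6) − p·(p+1)·(p+2)·(p+3)·(p+4)·(p+5) = (p+1)·(p+2)·(p+3)·(p+4)·(p+5)·[(p+6) − p] = 6·(p+1)·(p+2)·(p+3)·(p+4)·(p+5). The product of 5 consecutive integers is divisible by (5)! = 120, so h(p+1) − h(p) is divisible by 6·120 = 720. By the inductive hypothesis 720 | h(p), hence 720 | h(p+1).
By induction, the statement is established for all r ≥ 1.
Therefore the largest such d is 720.

d = 720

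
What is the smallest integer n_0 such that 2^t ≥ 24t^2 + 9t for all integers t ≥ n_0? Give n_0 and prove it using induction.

At t = 11: 2048 < 3003, so the inequality fails and n_0 ≥ 12. We prove 2^t ≥ 24t^2 + 9t for all t ≥ 12.
Base case (t = 12): 2^t = 4096 and 24t^2 + 9t = 3564, so 4096 ≥ 3564.
For the inductive step, assume it holds for an arbitrary i ≥ 12, so 2^i ≥ 24i^2 + 9i.
Then 2^(i + 1) = 2·(2^i) ≥ 2·(24i^2 + 9i).
Also, for i ≥ 12 we have 2·(24i^2 + 9i) ≥ 24(i+1)^2 + 9(i+1), since 2·(24i^2 + 9i) − (24(i+1)^2 + 9(i+1)) = 24i^2 - 39i - 33, which is nonnegative for all i ≥ 12.
Combining, 2^(i + 1) ≥ 24(i+1)^2 + 9(i+1).
By the principle of mathematical induction, the result holds for all t ≥ 12.
Hence the smallest such n_0 is 12.

n_0 = 12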